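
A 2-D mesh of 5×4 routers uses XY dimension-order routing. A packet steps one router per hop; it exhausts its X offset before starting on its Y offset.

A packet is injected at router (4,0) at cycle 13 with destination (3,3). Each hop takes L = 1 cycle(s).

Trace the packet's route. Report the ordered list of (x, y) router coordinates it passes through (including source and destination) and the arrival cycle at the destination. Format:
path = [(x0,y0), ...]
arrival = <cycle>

  0. router=(4,0) cycle=13 (inject)
  1. router=(3,0) cycle=14 dir=W
  2. router=(3,1) cycle=15 dir=N
  3. router=(3,2) cycle=16 dir=N
  4. router=(3,3) cycle=17 dir=N

path = [(4,0), (3,0), (3,1), (3,2), (3,3)]
arrival = 17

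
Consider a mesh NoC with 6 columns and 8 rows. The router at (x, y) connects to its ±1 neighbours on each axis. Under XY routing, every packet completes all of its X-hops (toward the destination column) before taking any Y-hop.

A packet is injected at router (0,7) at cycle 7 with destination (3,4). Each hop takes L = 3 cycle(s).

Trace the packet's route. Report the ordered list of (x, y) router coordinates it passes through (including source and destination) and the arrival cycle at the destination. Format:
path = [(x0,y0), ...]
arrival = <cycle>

  0. router=(0,7) cycle=7 (inject)
  1. router=(1,7) cycle=10 dir=E
  2. router=(2,7) cycle=13 dir=E
  3. router=(3,7) cycle=16 dir=E
  4. router=(3,6) cycle=19 dir=S
  5. router=(3,5) cycle=22 dir=S
  6. router=(3,4) cycle=25 dir=S

path = [(0,7), (1,7), (2,7), (3,7), (3,6), (3,5), (3,4)]
arrival = 25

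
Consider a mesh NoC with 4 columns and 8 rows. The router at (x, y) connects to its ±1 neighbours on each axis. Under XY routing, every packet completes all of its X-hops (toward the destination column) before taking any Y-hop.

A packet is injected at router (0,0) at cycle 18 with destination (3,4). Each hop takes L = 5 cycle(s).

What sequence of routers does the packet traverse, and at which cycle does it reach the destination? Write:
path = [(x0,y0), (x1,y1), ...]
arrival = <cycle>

#0 — 0,0 | c18
#1 — 1,0 | c23 | E
#2 — 2,0 | c28 | E
#3 — 3,0 | c33 | E
#4 — 3,1 | c38 | N
#5 — 3,2 | c43 | N
#6 — 3,3 | c48 | N
#7 — 3,4 | c53 | N

path = [(0,0), (1,0), (2,0), (3,0), (3,1), (3,2), (3,3), (3,4)]
arrival = 53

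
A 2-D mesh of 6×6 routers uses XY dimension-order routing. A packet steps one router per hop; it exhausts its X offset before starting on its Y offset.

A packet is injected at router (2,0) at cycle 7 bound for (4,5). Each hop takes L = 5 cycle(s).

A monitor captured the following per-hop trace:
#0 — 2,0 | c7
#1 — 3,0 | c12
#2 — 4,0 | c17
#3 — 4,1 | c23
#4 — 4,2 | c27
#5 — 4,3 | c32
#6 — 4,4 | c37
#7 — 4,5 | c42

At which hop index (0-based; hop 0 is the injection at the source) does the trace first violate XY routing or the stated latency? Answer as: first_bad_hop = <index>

first_bad_hop = 3

[1] (+1,+0) / 5c ⇒ ok
[2] (+1,+0) / 5c ⇒ ok
[3] (+0,+1) / 6c ⇒ BAD: Δcyc=6≠L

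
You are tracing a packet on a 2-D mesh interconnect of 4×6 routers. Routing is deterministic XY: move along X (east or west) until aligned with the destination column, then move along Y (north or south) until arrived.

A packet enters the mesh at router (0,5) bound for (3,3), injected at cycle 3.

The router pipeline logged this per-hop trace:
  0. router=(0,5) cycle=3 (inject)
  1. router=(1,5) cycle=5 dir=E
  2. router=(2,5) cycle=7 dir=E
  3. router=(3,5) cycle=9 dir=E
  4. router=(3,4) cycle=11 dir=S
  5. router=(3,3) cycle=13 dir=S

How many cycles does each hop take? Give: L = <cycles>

Δcyc across hop 0→1: 5 − 3 = 2.
Each hop adds L, hence L = 2.

L = 2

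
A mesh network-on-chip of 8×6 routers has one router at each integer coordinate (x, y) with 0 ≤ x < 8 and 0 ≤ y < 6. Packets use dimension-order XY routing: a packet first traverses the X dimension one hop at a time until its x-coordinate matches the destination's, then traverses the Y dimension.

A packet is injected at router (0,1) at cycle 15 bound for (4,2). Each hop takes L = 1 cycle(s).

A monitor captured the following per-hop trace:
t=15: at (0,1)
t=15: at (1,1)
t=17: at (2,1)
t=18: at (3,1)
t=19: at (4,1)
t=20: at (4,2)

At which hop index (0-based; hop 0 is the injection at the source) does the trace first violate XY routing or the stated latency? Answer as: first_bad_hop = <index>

first_bad_hop = 1

hop 1: step (+1,+0), +0 cyc — BAD: Δcyc=0≠L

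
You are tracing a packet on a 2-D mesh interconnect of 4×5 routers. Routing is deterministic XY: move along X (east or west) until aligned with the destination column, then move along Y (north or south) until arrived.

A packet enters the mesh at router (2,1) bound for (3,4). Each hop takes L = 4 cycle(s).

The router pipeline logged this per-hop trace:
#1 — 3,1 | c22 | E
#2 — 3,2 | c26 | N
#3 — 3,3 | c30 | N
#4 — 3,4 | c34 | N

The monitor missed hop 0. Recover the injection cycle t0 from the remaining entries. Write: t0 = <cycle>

Hop 1 reached at cycle 22; hop k is at t0 + k·L.
Subtract one hop: t0 = 22 − 4 = 18.

t0 = 18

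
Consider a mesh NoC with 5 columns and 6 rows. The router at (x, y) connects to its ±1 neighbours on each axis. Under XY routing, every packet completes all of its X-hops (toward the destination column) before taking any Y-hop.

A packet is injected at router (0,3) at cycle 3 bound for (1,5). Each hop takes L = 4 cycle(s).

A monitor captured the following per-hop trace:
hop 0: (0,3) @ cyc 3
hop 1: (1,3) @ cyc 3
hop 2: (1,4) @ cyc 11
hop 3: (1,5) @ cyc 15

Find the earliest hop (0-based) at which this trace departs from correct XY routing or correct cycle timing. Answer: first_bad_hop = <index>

first_bad_hop = 1

[1] (+1,+0) / 0c ⇒ BAD: Δcyc=0≠L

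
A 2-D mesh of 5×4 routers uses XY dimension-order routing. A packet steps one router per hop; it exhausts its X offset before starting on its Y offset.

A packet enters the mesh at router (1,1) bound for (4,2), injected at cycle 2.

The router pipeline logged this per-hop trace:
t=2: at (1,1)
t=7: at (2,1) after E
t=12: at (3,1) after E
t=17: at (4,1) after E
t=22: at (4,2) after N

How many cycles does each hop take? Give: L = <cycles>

L = 5

cyc[1] − cyc[0] = 7 − 2 = 5.
Per-hop latency L = Δcyc = 5.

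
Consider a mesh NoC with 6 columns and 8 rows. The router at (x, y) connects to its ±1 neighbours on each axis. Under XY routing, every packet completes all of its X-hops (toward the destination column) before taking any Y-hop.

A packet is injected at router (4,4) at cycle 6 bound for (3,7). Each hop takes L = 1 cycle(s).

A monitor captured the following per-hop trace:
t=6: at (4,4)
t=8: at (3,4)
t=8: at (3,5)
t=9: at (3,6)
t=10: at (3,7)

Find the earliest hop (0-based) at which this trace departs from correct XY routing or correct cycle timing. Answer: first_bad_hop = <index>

check 1→ d=(-1,0) cyc+2: BAD: Δcyc=2≠L

first_bad_hop = 1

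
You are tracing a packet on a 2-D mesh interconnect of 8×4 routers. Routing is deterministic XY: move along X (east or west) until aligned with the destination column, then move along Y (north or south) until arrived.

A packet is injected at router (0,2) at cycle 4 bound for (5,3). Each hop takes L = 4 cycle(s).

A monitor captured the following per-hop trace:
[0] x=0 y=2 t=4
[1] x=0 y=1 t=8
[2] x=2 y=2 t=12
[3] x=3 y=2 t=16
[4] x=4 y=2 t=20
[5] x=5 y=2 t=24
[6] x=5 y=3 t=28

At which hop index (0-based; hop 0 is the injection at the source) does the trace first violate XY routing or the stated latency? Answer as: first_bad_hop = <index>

first_bad_hop = 1

[1] (+0,-1) / 4c ⇒ BAD: Y-move but x=0≠5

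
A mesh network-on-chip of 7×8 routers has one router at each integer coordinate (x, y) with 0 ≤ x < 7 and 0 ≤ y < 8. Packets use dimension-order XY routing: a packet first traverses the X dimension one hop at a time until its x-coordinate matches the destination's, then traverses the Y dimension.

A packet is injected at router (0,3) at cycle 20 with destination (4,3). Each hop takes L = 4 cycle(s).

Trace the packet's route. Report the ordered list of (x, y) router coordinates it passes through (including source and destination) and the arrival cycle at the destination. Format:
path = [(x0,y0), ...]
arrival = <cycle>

src (0,3)  cyc=20
E→(1,3)  cyc=24
E→(2,3)  cyc=28
E→(3,3)  cyc=32
E→(4,3)  cyc=36

path = [(0,3), (1,3), (2,3), (3,3), (4,3)]
arrival = 36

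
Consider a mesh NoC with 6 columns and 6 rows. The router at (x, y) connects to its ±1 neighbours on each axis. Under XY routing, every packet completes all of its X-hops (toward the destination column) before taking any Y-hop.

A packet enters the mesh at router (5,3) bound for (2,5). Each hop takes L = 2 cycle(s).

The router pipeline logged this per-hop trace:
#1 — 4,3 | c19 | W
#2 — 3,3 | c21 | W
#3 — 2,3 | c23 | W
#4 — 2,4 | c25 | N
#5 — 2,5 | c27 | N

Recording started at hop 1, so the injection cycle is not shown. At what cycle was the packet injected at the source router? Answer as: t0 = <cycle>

cyc[1] = 19 and cyc[k] = t0 + k·L for every k.
Therefore t0 = 19 − L = 17.

t0 = 17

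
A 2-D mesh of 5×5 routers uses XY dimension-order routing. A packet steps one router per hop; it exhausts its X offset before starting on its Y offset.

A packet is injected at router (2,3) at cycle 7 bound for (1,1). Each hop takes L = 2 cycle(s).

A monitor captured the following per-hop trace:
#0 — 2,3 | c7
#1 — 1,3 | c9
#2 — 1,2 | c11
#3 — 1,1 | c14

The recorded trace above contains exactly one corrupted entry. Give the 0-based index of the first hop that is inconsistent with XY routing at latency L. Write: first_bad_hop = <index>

hop 1: step (-1,+0), +2 cyc — ok
hop 2: step (+0,-1), +2 cyc — ok
hop 3: step (+0,-1), +3 cyc — BAD: Δcyc=3≠L

first_bad_hop = 3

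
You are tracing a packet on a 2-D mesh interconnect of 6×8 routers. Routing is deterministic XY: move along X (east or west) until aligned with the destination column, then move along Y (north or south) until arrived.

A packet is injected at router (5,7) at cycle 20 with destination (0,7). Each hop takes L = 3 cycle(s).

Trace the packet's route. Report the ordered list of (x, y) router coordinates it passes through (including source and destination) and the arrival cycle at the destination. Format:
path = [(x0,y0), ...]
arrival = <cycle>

t=20: at (5,7)
t=23: at (4,7) after W
t=26: at (3,7) after W
t=29: at (2,7) after W
t=32: at (1,7) after W
t=35: at (0,7) after W

path = [(5,7), (4,7), (3,7), (2,7), (1,7), (0,7)]
arrival = 35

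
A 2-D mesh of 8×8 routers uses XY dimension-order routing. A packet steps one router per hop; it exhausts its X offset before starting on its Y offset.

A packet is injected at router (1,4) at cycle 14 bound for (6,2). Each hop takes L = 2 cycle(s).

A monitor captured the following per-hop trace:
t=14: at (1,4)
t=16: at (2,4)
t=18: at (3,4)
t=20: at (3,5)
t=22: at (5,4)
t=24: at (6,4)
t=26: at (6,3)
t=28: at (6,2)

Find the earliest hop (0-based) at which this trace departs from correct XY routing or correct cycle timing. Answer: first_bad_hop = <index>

hop 1: step (+1,+0), +2 cyc — ok
hop 2: step (+1,+0), +2 cyc — ok
hop 3: step (+0,+1), +2 cyc — BAD: Y-move but x=3≠6

first_bad_hop = 3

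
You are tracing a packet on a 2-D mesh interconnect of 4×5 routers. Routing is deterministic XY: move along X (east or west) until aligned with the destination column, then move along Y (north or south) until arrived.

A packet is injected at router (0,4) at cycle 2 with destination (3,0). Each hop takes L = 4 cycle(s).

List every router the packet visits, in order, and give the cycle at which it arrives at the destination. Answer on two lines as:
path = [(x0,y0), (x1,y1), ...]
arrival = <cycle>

[0] x=0 y=4 t=2
[1] x=1 y=4 t=6 →E
[2] x=2 y=4 t=10 →E
[3] x=3 y=4 t=14 →E
[4] x=3 y=3 t=18 →S
[5] x=3 y=2 t=22 →S
[6] x=3 y=1 t=26 →S
[7] x=3 y=0 t=30 →S

path = [(0,4), (1,4), (2,4), (3,4), (3,3), (3,2), (3,1), (3,0)]
arrival = 30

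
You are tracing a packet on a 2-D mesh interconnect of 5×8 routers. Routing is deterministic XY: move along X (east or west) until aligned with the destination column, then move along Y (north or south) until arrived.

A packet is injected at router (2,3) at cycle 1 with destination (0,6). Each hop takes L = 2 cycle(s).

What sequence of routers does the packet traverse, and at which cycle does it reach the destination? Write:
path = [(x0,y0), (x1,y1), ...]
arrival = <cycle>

hop 0: (2,3) @ cyc 1
hop 1: (1,3) @ cyc 3  [W]
hop 2: (0,3) @ cyc 5  [W]
hop 3: (0,4) @ cyc 7  [N]
hop 4: (0,5) @ cyc 9  [N]
hop 5: (0,6) @ cyc 11  [N]

path = [(2,3), (1,3), (0,3), (0,4), (0,5), (0,6)]
arrival = 11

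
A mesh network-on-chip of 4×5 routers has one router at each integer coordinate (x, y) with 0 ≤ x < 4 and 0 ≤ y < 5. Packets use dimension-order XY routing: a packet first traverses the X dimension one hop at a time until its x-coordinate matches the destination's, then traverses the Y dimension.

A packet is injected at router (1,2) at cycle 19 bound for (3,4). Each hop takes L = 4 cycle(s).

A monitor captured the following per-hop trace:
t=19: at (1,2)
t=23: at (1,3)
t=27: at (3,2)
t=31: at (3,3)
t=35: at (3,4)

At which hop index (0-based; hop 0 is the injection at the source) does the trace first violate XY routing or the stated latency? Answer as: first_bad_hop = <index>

hop 1: step (+0,+1), +4 cyc — BAD: Y-move but x=1≠3

first_bad_hop = 1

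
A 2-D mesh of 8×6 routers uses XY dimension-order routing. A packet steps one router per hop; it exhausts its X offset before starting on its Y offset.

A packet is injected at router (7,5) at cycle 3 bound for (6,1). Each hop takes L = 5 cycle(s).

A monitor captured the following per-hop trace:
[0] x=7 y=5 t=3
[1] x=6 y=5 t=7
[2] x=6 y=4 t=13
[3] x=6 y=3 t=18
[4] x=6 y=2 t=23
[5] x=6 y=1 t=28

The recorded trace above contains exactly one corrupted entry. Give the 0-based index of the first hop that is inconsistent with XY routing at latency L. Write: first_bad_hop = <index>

hop 1: step (-1,+0), +4 cyc — BAD: Δcyc=4≠L

first_bad_hop = 1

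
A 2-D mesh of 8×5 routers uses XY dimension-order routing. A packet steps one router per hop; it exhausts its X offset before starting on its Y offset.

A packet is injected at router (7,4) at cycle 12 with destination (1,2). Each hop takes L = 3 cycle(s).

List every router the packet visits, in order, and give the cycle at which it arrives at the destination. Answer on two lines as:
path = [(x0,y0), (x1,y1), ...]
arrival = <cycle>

hop 0: (7,4) @ cyc 12
hop 1: (6,4) @ cyc 15  [W]
hop 2: (5,4) @ cyc 18  [W]
hop 3: (4,4) @ cyc 21  [W]
hop 4: (3,4) @ cyc 24  [W]
hop 5: (2,4) @ cyc 27  [W]
hop 6: (1,4) @ cyc 30  [W]
hop 7: (1,3) @ cyc 33  [S]
hop 8: (1,2) @ cyc 36  [S]

path = [(7,4), (6,4), (5,4), (4,4), (3,4), (2,4), (1,4), (1,3), (1,2)]
arrival = 36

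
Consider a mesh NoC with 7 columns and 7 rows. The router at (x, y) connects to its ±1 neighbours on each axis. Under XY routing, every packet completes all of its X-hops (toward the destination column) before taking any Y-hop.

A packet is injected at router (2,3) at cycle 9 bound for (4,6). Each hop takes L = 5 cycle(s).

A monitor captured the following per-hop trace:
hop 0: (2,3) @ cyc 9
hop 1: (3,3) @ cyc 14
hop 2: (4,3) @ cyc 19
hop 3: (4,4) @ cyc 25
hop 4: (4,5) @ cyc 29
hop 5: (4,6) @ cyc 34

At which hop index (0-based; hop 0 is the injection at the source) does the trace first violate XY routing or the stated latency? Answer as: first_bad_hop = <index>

first_bad_hop = 3

[1] (+1,+0) / 5c ⇒ ok
[2] (+1,+0) / 5c ⇒ ok
[3] (+0,+1) / 6c ⇒ BAD: Δcyc=6≠L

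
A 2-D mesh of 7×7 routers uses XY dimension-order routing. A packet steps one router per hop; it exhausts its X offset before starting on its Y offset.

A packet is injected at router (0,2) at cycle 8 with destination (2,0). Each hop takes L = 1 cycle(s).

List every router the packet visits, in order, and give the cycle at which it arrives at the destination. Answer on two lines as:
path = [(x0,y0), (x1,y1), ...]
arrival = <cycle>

#0 — 0,2 | c8
#1 — 1,2 | c9 | E
#2 — 2,2 | c10 | E
#3 — 2,1 | c11 | S
#4 — 2,0 | c12 | S

path = [(0,2), (1,2), (2,2), (2,1), (2,0)]
arrival = 12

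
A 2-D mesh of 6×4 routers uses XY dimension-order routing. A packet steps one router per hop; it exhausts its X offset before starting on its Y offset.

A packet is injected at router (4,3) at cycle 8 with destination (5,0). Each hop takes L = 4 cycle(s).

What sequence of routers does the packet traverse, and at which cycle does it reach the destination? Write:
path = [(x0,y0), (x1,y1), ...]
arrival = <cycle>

path = [(4,3), (5,3), (5,2), (5,1), (5,0)]
arrival = 24

t=8: at (4,3)
t=12: at (5,3) after E
t=16: at (5,2) after S
t=20: at (5,1) after S
t=24: at (5,0) after S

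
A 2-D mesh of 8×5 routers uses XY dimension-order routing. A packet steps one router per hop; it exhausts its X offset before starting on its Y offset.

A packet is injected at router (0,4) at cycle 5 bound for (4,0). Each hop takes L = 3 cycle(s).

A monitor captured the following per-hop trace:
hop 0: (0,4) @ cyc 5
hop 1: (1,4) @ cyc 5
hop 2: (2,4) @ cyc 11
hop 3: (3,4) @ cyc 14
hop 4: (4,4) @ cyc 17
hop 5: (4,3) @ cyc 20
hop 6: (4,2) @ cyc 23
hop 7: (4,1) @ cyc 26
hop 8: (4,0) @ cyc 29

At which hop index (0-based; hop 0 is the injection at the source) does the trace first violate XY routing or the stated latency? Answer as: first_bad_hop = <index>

  1: Δx=+1 Δy=+0 Δt=0 [BAD: Δcyc=0≠L]

first_bad_hop = 1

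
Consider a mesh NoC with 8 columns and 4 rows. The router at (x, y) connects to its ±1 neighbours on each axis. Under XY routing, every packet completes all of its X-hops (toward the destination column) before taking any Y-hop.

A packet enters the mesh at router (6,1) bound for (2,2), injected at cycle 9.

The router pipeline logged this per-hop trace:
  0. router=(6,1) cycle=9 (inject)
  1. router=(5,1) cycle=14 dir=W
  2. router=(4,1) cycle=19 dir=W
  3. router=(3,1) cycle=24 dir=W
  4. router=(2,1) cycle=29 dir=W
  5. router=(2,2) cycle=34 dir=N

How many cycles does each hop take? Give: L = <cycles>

L = 5

From hop 0 (9) to hop 1 (14): +5 cycles.
Each hop adds L, hence L = 5.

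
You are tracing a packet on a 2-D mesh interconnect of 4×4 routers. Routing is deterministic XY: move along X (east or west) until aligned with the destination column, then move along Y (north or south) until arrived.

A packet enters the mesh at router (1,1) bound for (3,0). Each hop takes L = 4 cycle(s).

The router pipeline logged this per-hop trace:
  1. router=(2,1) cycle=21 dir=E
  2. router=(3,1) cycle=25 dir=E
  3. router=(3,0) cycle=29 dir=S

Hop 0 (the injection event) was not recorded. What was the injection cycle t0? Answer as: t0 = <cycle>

Hop 1 reached at cycle 21; hop k is at t0 + k·L.
So t0 = 21 − 1·4 = 17.

t0 = 17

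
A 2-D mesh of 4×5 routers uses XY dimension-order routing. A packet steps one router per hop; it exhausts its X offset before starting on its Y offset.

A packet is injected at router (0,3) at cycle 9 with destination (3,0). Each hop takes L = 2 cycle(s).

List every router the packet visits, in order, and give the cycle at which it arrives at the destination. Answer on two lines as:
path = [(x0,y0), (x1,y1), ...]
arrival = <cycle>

hop 0: (0,3) @ cyc 9
hop 1: (1,3) @ cyc 11  [E]
hop 2: (2,3) @ cyc 13  [E]
hop 3: (3,3) @ cyc 15  [E]
hop 4: (3,2) @ cyc 17  [S]
hop 5: (3,1) @ cyc 19  [S]
hop 6: (3,0) @ cyc 21  [S]

path = [(0,3), (1,3), (2,3), (3,3), (3,2), (3,1), (3,0)]
arrival = 21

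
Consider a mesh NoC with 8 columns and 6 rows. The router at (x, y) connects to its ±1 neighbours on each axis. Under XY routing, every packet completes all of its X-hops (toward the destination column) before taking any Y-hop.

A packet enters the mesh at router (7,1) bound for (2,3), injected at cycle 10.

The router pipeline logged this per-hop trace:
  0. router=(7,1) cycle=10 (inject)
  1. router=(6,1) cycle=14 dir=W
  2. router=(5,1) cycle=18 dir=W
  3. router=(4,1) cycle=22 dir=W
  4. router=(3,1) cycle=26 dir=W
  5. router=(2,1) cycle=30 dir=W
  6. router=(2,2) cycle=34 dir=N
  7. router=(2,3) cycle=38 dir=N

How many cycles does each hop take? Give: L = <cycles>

From hop 0 (10) to hop 1 (14): +4 cycles.
That increment is L by definition: L = 4.

L = 4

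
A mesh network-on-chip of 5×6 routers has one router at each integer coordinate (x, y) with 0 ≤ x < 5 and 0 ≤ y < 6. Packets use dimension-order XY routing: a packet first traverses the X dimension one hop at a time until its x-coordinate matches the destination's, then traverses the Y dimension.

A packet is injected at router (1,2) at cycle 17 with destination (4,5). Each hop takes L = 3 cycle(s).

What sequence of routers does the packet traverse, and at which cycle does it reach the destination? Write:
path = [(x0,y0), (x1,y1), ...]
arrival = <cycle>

path = [(1,2), (2,2), (3,2), (4,2), (4,3), (4,4), (4,5)]
arrival = 35

src (1,2)  cyc=17
E→(2,2)  cyc=20
E→(3,2)  cyc=23
E→(4,2)  cyc=26
N→(4,3)  cyc=29
N→(4,4)  cyc=32
N→(4,5)  cyc=35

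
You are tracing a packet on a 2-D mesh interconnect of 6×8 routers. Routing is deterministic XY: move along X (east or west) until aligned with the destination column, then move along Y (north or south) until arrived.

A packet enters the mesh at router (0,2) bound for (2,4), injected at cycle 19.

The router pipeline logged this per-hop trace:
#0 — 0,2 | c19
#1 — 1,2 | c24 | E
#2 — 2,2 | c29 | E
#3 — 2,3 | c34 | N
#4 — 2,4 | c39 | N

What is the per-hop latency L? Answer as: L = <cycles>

Δcyc across hop 0→1: 24 − 19 = 5.
One hop costs L cycles, so L = 5.

L = 5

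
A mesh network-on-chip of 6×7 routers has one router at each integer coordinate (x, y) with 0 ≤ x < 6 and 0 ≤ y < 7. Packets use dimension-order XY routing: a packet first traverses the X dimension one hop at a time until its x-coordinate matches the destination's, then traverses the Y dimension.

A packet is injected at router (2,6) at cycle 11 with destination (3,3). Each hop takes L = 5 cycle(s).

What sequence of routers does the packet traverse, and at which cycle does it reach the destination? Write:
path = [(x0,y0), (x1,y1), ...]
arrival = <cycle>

src (2,6)  cyc=11
E→(3,6)  cyc=16
S→(3,5)  cyc=21
S→(3,4)  cyc=26
S→(3,3)  cyc=31

path = [(2,6), (3,6), (3,5), (3,4), (3,3)]
arrival = 31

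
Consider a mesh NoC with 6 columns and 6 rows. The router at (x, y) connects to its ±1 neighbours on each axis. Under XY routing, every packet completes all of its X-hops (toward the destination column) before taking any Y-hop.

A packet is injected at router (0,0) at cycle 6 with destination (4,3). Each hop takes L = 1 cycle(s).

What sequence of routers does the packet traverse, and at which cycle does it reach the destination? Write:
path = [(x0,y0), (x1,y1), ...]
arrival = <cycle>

src (0,0)  cyc=6
E→(1,0)  cyc=7
E→(2,0)  cyc=8
E→(3,0)  cyc=9
E→(4,0)  cyc=10
N→(4,1)  cyc=11
N→(4,2)  cyc=12
N→(4,3)  cyc=13

path = [(0,0), (1,0), (2,0), (3,0), (4,0), (4,1), (4,2), (4,3)]
arrival = 13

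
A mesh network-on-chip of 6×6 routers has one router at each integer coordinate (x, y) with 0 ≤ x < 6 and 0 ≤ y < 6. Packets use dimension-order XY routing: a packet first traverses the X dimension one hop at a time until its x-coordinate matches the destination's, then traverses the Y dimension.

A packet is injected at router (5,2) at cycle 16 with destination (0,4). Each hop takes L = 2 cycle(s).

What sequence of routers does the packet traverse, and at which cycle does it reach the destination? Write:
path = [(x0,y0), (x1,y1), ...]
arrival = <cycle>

path = [(5,2), (4,2), (3,2), (2,2), (1,2), (0,2), (0,3), (0,4)]
arrival = 30

t=16: at (5,2)
t=18: at (4,2) after W
t=20: at (3,2) after W
t=22: at (2,2) after W
t=24: at (1,2) after W
t=26: at (0,2) after W
t=28: at (0,3) after N
t=30: at (0,4) after N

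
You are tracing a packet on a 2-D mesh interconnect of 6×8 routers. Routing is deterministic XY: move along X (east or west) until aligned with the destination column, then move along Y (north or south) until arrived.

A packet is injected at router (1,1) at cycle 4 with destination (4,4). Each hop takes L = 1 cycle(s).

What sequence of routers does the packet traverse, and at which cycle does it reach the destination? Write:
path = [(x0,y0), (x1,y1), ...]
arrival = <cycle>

src (1,1)  cyc=4
E→(2,1)  cyc=5
E→(3,1)  cyc=6
E→(4,1)  cyc=7
N→(4,2)  cyc=8
N→(4,3)  cyc=9
N→(4,4)  cyc=10

path = [(1,1), (2,1), (3,1), (4,1), (4,2), (4,3), (4,4)]
arrival = 10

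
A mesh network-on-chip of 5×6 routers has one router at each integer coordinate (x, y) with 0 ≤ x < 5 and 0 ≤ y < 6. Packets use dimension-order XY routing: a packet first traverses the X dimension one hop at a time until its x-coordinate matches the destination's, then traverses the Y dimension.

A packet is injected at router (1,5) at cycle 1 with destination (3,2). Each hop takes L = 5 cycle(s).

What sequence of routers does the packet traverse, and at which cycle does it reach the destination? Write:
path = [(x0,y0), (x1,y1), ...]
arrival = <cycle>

path = [(1,5), (2,5), (3,5), (3,4), (3,3), (3,2)]
arrival = 26

#0 — 1,5 | c1
#1 — 2,5 | c6 | E
#2 — 3,5 | c11 | E
#3 — 3,4 | c16 | S
#4 — 3,3 | c21 | S
#5 — 3,2 | c26 | S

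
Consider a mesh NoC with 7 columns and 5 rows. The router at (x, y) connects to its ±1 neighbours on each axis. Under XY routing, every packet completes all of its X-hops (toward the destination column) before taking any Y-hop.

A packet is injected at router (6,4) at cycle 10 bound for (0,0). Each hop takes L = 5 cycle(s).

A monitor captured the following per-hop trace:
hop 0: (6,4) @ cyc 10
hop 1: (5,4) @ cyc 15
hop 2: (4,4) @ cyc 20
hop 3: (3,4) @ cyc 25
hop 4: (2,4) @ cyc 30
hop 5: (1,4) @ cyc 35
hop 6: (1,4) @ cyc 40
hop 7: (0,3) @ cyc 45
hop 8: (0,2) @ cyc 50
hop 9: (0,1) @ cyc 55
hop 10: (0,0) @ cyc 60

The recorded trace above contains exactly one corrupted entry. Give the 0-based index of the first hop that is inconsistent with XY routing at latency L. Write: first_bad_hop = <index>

check 1→ d=(-1,0) cyc+5: ok
check 2→ d=(-1,0) cyc+5: ok
check 3→ d=(-1,0) cyc+5: ok
check 4→ d=(-1,0) cyc+5: ok
check 5→ d=(-1,0) cyc+5: ok
check 6→ d=(0,0) cyc+5: BAD: non-unit step

first_bad_hop = 6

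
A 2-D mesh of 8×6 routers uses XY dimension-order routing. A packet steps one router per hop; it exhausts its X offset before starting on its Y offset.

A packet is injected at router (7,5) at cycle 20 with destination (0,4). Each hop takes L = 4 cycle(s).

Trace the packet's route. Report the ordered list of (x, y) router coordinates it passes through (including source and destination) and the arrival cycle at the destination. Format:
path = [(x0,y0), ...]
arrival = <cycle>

t=20: at (7,5)
t=24: at (6,5) after W
t=28: at (5,5) after W
t=32: at (4,5) after W
t=36: at (3,5) after W
t=40: at (2,5) after W
t=44: at (1,5) after W
t=48: at (0,5) after W
t=52: at (0,4) after S

path = [(7,5), (6,5), (5,5), (4,5), (3,5), (2,5), (1,5), (0,5), (0,4)]
arrival = 52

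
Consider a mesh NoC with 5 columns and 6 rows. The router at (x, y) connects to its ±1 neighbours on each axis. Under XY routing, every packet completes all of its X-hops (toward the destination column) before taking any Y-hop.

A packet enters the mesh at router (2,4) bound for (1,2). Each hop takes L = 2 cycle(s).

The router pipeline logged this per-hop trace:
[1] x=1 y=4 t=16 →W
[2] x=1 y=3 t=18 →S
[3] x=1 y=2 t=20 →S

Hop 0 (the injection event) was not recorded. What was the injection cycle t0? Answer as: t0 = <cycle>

t0 = 14

The first recorded entry is hop 1 at cycle 16.
So t0 = 16 − 1·2 = 14.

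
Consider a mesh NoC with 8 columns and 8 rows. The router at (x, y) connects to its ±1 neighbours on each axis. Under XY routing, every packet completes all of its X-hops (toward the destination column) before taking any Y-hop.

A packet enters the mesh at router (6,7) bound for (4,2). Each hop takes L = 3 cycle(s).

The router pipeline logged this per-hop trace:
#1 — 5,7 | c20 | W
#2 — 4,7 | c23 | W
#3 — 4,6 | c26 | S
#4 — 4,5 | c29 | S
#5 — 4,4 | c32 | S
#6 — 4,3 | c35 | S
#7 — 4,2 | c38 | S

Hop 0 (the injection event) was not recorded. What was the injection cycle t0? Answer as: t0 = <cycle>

The first recorded entry is hop 1 at cycle 20.
So t0 = 20 − 1·3 = 17.

t0 = 17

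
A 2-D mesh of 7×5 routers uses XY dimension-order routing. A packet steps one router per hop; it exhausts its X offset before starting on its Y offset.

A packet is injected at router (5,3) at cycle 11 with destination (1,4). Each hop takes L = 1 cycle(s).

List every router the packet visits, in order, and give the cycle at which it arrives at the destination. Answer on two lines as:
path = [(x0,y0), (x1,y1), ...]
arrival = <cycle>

#0 — 5,3 | c11
#1 — 4,3 | c12 | W
#2 — 3,3 | c13 | W
#3 — 2,3 | c14 | W
#4 — 1,3 | c15 | W
#5 — 1,4 | c16 | N

path = [(5,3), (4,3), (3,3), (2,3), (1,3), (1,4)]
arrival = 16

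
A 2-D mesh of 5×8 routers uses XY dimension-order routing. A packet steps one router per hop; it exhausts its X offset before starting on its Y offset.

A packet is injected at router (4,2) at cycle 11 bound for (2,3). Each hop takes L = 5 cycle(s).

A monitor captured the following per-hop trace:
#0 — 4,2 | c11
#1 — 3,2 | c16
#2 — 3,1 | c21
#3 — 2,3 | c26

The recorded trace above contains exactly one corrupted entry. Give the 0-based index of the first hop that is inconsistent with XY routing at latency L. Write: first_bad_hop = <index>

hop 1: step (-1,+0), +5 cyc — ok
hop 2: step (+0,-1), +5 cyc — BAD: Y-move but x=3≠2

first_bad_hop = 2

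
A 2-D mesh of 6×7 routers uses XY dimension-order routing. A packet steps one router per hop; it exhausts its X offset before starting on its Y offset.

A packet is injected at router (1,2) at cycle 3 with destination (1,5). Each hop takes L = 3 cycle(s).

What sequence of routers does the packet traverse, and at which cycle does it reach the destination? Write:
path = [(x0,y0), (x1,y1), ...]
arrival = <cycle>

path = [(1,2), (1,3), (1,4), (1,5)]
arrival = 12

  0. router=(1,2) cycle=3 (inject)
  1. router=(1,3) cycle=6 dir=N
  2. router=(1,4) cycle=9 dir=N
  3. router=(1,5) cycle=12 dir=N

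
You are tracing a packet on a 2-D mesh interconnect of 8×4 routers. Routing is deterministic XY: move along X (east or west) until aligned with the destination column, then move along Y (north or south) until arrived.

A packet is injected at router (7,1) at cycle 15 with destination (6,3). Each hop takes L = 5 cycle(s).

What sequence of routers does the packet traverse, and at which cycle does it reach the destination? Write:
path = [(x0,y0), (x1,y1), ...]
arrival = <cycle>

path = [(7,1), (6,1), (6,2), (6,3)]
arrival = 30

hop 0: (7,1) @ cyc 15
hop 1: (6,1) @ cyc 20  [W]
hop 2: (6,2) @ cyc 25  [N]
hop 3: (6,3) @ cyc 30  [N]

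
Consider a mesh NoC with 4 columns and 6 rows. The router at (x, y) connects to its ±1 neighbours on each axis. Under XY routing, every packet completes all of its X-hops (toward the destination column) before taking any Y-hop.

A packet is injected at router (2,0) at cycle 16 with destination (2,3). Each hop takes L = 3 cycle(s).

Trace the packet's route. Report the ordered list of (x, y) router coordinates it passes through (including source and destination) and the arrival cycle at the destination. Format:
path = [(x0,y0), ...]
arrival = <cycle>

t=16: at (2,0)
t=19: at (2,1) after N
t=22: at (2,2) after N
t=25: at (2,3) after N

path = [(2,0), (2,1), (2,2), (2,3)]
arrival = 25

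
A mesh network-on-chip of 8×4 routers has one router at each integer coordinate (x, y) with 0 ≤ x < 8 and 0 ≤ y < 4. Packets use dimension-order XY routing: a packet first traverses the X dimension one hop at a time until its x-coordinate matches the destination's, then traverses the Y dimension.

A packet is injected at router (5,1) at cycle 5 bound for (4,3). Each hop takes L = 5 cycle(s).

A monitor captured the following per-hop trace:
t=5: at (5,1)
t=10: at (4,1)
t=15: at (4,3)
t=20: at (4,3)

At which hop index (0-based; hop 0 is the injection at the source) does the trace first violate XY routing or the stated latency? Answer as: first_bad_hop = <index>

hop 1: step (-1,+0), +5 cyc — ok
hop 2: step (+0,+2), +5 cyc — BAD: non-unit step

first_bad_hop = 2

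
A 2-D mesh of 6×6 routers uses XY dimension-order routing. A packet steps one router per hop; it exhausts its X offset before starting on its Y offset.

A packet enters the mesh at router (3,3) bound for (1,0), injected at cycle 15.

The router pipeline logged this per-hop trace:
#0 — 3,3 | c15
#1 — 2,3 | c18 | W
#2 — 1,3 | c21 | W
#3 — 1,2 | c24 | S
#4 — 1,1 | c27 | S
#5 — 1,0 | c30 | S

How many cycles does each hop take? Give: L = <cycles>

L = 3

Δcyc across hop 0→1: 18 − 15 = 3.
Each hop adds L, hence L = 3.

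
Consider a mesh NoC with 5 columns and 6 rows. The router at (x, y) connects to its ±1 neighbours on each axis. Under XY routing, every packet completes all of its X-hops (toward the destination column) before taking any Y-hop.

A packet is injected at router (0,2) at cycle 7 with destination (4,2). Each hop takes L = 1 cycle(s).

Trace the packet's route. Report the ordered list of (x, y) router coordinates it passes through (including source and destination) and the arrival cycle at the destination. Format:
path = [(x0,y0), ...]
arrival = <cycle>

path = [(0,2), (1,2), (2,2), (3,2), (4,2)]
arrival = 11

#0 — 0,2 | c7
#1 — 1,2 | c8 | E
#2 — 2,2 | c9 | E
#3 — 3,2 | c10 | E
#4 — 4,2 | c11 | E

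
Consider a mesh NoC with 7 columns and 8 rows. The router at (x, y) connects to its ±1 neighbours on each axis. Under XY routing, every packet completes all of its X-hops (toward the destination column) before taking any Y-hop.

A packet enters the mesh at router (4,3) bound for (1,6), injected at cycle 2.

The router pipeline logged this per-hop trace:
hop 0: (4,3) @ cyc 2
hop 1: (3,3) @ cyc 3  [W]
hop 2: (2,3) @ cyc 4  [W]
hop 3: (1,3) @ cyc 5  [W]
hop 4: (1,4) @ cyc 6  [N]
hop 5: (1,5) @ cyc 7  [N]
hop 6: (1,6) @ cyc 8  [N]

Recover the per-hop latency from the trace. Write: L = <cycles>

From hop 0 (2) to hop 1 (3): +1 cycles.
That increment is L by definition: L = 1.

L = 1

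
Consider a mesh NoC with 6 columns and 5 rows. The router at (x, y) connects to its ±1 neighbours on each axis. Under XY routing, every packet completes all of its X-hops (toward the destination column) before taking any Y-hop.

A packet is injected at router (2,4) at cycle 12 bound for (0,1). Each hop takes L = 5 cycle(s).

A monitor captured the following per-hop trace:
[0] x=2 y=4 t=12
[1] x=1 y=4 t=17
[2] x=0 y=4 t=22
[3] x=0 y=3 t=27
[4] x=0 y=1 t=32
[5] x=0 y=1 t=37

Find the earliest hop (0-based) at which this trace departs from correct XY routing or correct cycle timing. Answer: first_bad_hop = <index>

first_bad_hop = 4

  1: Δx=-1 Δy=+0 Δt=5 [ok]
  2: Δx=-1 Δy=+0 Δt=5 [ok]
  3: Δx=+0 Δy=-1 Δt=5 [ok]
  4: Δx=+0 Δy=-2 Δt=5 [BAD: non-unit step]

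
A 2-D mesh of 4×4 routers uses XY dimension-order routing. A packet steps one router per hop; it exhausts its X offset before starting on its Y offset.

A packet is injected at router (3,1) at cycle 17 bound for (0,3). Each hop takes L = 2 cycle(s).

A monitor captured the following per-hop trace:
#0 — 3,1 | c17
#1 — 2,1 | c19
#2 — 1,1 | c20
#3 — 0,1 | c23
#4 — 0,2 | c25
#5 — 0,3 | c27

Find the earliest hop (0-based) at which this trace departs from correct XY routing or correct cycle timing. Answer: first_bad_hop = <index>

first_bad_hop = 2

  1: Δx=-1 Δy=+0 Δt=2 [ok]
  2: Δx=-1 Δy=+0 Δt=1 [BAD: Δcyc=1≠L]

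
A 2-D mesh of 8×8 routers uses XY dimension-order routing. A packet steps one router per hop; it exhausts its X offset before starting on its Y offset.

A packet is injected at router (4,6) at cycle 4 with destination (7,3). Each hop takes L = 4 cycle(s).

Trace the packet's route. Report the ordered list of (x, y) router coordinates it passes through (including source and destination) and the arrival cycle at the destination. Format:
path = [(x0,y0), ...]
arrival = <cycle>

path = [(4,6), (5,6), (6,6), (7,6), (7,5), (7,4), (7,3)]
arrival = 28

hop 0: (4,6) @ cyc 4
hop 1: (5,6) @ cyc 8  [E]
hop 2: (6,6) @ cyc 12  [E]
hop 3: (7,6) @ cyc 16  [E]
hop 4: (7,5) @ cyc 20  [S]
hop 5: (7,4) @ cyc 24  [S]
hop 6: (7,3) @ cyc 28  [S]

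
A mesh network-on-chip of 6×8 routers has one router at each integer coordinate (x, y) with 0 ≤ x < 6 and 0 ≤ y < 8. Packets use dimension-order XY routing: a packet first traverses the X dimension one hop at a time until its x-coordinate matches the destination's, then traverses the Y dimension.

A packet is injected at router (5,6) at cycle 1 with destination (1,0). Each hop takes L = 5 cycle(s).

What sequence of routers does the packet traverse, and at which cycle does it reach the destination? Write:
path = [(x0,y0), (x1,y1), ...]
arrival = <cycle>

  0. router=(5,6) cycle=1 (inject)
  1. router=(4,6) cycle=6 dir=W
  2. router=(3,6) cycle=11 dir=W
  3. router=(2,6) cycle=16 dir=W
  4. router=(1,6) cycle=21 dir=W
  5. router=(1,5) cycle=26 dir=S
  6. router=(1,4) cycle=31 dir=S
  7. router=(1,3) cycle=36 dir=S
  8. router=(1,2) cycle=41 dir=S
  9. router=(1,1) cycle=46 dir=S
  10. router=(1,0) cycle=51 dir=S

path = [(5,6), (4,6), (3,6), (2,6), (1,6), (1,5), (1,4), (1,3), (1,2), (1,1), (1,0)]
arrival = 51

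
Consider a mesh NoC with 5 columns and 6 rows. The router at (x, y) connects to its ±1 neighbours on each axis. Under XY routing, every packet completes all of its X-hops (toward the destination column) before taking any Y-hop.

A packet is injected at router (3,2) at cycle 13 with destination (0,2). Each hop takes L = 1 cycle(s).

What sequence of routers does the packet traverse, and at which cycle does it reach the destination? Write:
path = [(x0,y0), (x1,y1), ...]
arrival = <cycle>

t=13: at (3,2)
t=14: at (2,2) after W
t=15: at (1,2) after W
t=16: at (0,2) after W

path = [(3,2), (2,2), (1,2), (0,2)]
arrival = 16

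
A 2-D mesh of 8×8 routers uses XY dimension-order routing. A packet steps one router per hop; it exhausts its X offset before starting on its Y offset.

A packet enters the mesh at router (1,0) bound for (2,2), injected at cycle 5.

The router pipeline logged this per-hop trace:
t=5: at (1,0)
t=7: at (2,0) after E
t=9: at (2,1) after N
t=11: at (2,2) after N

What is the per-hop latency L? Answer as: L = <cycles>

L = 2

cyc[1] − cyc[0] = 7 − 5 = 2.
That increment is L by definition: L = 2.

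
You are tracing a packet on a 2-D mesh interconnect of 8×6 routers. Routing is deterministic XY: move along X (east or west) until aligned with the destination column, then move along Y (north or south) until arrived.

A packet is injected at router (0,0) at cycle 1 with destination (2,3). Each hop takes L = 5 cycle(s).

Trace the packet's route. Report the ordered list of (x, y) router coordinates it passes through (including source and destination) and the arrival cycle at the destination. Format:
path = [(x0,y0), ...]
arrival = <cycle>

src (0,0)  cyc=1
E→(1,0)  cyc=6
E→(2,0)  cyc=11
N→(2,1)  cyc=16
N→(2,2)  cyc=21
N→(2,3)  cyc=26

path = [(0,0), (1,0), (2,0), (2,1), (2,2), (2,3)]
arrival = 26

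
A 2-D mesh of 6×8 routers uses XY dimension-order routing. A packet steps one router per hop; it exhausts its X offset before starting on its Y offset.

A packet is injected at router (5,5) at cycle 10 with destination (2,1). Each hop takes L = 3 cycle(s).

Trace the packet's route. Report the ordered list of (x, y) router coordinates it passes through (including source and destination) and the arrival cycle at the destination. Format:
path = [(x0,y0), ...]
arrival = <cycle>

path = [(5,5), (4,5), (3,5), (2,5), (2,4), (2,3), (2,2), (2,1)]
arrival = 31

#0 — 5,5 | c10
#1 — 4,5 | c13 | W
#2 — 3,5 | c16 | W
#3 — 2,5 | c19 | W
#4 — 2,4 | c22 | S
#5 — 2,3 | c25 | S
#6 — 2,2 | c28 | S
#7 — 2,1 | c31 | S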